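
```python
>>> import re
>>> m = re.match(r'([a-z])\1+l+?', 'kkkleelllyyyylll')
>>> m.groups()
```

The match spans [0:4] → 'kkkl'.
Captured: group 1 = 'k'.

('k',)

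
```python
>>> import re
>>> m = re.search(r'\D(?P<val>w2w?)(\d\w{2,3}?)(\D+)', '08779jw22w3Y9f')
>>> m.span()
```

(5, 12)

The match spans [5:12] → 'jw22w3Y'.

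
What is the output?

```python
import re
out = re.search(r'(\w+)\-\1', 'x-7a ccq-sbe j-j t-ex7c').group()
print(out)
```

j-j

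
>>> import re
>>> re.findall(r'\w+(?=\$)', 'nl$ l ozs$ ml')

['nl', 'ozs']

The positive lookaround only admits positions where the adjacent text matches; those characters stay outside the span.
With no groups in the pattern, `findall` gives back each whole match — 2 here.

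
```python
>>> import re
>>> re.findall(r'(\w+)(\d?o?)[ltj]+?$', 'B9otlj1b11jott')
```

This matches one or more of a word character (captured); then optionally a digit, then optionally the literal 'o' (captured); then one or more of one of [ltj] (lazy); then anchored at the end.
Matches: at [0:14] match 'B9otlj1b11jott', groups = ('B9otlj1b11jot', '').
Multiple groups make `findall` return tuples — one 2-tuple for the one match.

[('B9otlj1b11jot', '')]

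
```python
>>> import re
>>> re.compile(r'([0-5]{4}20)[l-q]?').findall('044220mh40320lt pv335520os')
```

['044220', '335520']

This matches exactly 4 of a character in [0-5], then the literal '20' (captured); then optionally a character in [l-q].
One capturing group, so `findall` returns just the captured substring from each match — 2 in all.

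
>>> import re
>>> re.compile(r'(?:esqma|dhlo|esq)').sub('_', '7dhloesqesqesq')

`sub` substitutes '_' at each match site.

'7____'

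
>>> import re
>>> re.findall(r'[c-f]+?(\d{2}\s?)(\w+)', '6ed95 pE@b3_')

[('95 ', 'pE')]

Pattern: one or more of a character in [c-f] (lazy); then exactly 2 of a digit, then optionally whitespace (captured); then one or more of a word character (captured).
Scanning left to right: at [1:8] match 'ed95 pE', groups = ('95 ', 'pE').
With 2 capturing groups, `findall` returns a 2-tuple per match.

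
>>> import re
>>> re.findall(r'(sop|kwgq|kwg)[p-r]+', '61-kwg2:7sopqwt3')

['sop']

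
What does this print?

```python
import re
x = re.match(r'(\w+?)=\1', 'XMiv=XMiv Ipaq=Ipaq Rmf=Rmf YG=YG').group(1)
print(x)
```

`\1` has to match the exact text group 1 already captured.
`re.match` won't scan ahead — the pattern has to work from the very first character.
The match spans [0:9] → 'XMiv=XMiv'.
Captured: group 1 = 'XMiv'.

XMiv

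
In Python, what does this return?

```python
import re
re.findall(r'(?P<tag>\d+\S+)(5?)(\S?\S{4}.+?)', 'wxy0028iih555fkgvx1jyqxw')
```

[('0028iih555fkgvx1', '', 'jyqxw')]

This matches one or more of a digit, then one or more of a non-whitespace character (captured as 'tag'); then optionally a literal '5' (captured); then optionally a non-whitespace character, then exactly 4 of a non-whitespace character, then one or more of any character (lazy) (captured).
`findall` packs the 3 group values into a tuple for every match.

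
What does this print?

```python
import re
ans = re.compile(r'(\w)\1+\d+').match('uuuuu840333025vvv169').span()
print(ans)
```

With `match`, the pattern is implicitly anchored at the beginning.
The match spans [0:14] → 'uuuuu840333025'.

(0, 14)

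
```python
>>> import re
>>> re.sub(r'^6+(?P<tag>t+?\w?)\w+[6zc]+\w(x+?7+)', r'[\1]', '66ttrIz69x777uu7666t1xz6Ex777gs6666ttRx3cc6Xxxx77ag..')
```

A `+?`/`*?`/`{m,n}?` starts at its minimum and grows only as far as needed for what follows to match.
Each match is replaced using the text its own group 1 captured.

'[tt]ag..'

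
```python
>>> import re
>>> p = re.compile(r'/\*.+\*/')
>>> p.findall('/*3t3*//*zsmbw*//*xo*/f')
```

Matches: at [0:22] → '/*3t3*//*zsmbw*//*xo*/'.
With no groups in the pattern, `findall` gives back each whole match — 1 here.

['/*3t3*//*zsmbw*//*xo*/']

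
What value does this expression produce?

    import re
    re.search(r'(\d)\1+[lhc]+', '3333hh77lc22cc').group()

After group 1 captures some text, `\1` only succeeds where that same text appears again.
`search` walks the string left to right and returns the first match it finds.
The match spans [0:6] → '3333hh'.
Captured: group 1 = '3'.

'3333hh'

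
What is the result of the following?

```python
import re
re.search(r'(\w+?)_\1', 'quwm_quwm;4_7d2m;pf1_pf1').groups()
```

The match spans [0:9] → 'quwm_quwm'.
Captured: group 1 = 'quwm'.

('quwm',)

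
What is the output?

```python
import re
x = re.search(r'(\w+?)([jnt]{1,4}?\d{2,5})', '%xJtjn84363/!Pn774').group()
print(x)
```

Pattern: one or more of a word character (lazy) (captured); then 1 to 4 of one of [jnt] (lazy), then 2 to 5 of a digit (captured).
Unlike `match`, `search` isn't anchored — it looks for the pattern anywhere in the string.
The match spans [1:11] → 'xJtjn84363'.
Captured: group 1 = 'xJ', group 2 = 'tjn84363'.

xJtjn84363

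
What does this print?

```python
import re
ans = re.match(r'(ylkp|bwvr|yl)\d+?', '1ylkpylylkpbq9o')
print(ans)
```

With `match`, the pattern is implicitly anchored at the beginning.
Here the string doesn't start with a match, so the call returns None.

None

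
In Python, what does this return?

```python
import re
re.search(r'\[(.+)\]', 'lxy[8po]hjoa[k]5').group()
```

'[8po]hjoa[k]'

Unlike `match`, `search` isn't anchored — it looks for the pattern anywhere in the string.
The match spans [3:15] → '[8po]hjoa[k]'.
Captured: group 1 = '8po]hjoa[k'.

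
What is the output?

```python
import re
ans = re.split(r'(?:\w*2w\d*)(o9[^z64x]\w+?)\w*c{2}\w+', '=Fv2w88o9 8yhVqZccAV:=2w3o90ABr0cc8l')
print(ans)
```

['=', 'o9 8', ':=', 'o90A', '']

This matches zero or more of a word character, then the literal '2w', then zero or more of a digit (non-capturing group); then the literal 'o9', then any character except [z64x], then one or more of a word character (lazy) (captured); then zero or more of a word character, then exactly 2 of the literal 'c'; then one or more of a word character.
With a capturing group present, the delimiter's captured portion is kept in the result list.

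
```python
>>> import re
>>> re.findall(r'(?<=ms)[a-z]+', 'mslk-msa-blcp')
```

Because the assertion is zero-width, the text it checks is not consumed and won't appear in the result.
Scanning left to right: at [2:4] → 'lk'; at [7:8] → 'a'.
No capturing groups, so `findall` returns the 2 full match strings.

['lk', 'a']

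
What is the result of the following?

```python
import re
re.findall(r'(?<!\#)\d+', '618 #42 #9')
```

['618', '2']

The negative lookaround is zero-width — it rules out positions where the adjacent text would match, without consuming anything.
Matches: at [0:3] → '618'; at [6:7] → '2'.
`findall` yields the raw match text (2 of them) because the pattern has no groups.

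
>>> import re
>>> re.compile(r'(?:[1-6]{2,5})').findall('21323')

With no groups in the pattern, `findall` gives back each whole match — 1 here.

['21323']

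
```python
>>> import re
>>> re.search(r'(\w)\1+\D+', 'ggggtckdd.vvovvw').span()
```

(0, 16)

After group 1 captures some text, `\1` only succeeds where that same text appears again.
The match spans [0:16] → 'ggggtckdd.vvovvw'.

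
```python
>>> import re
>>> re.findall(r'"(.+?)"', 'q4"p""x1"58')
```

['p', 'x1']

With the lazy modifier that quantifier settles for the fewest repetitions that let the rest of the pattern succeed (the atoms after it are unaffected and can still be greedy).
Because there's exactly one group, `findall` drops the full match and keeps group 1 from each hit.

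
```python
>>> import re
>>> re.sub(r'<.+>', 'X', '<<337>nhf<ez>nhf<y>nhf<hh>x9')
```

'Xx9'

`sub` substitutes 'X' at each match site.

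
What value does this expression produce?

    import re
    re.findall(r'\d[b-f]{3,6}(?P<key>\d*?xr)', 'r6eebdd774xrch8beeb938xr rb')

Because there's exactly one group, `findall` drops the full match and keeps group 1 from each hit.

['774xr', '938xr']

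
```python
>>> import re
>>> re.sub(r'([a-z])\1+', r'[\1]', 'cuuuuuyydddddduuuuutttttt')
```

'c[u][y][d][u][t]'

The backreference `\1` re-matches whatever the first group consumed, character for character.
`\1` in the replacement pulls in group 1's text for each match.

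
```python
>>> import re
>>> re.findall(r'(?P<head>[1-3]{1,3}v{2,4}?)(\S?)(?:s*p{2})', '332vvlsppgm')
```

[('332vv', 'l')]

This matches 1 to 3 of a character in [1-3], then 2 to 4 of the literal 'v' (lazy) (captured as 'head'); then optionally a non-whitespace character (captured); then zero or more of the literal 's', then exactly 2 of the literal 'p' (non-capturing group).
Walking the string: at [0:9] match '332vvlspp', groups = ('332vv', 'l').
`findall` packs the 2 group values into a tuple for every match.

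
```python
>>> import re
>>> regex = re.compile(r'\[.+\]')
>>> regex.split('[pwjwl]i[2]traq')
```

['', 'traq']

Matches to split on: at [0:11] → '[pwjwl]i[2]'.
`split` removes every match and returns the 2 fragments in between.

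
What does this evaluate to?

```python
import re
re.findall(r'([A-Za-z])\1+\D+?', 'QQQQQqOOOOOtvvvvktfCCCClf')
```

['Q', 'O', 'v', 'C']

After group 1 captures some text, `\1` only succeeds where that same text appears again.
Scanning left to right: at [0:6] match 'QQQQQq', group 1 = 'Q'; at [6:12] match 'OOOOOt', group 1 = 'O'; at [12:17] match 'vvvvk', group 1 = 'v'; at [19:24] match 'CCCCl', group 1 = 'C'.
`findall` collects group 1 from each match (4 total).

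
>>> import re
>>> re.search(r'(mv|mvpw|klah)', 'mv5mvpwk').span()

Unlike `match`, `search` isn't anchored — it looks for the pattern anywhere in the string.
The match spans [0:2] → 'mv'.
Captured: group 1 = 'mv'.

(0, 2)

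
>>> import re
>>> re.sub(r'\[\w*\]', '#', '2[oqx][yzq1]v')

Matches: at [1:6] → '[oqx]'; at [6:12] → '[yzq1]'.
Each match is replaced by '#'.

'2##v'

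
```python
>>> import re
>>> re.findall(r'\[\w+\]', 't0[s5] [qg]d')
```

['[s5]', '[qg]']

No capturing groups, so `findall` returns the 2 full match strings.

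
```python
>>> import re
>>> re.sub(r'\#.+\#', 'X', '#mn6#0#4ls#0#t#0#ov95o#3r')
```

'X3r'

Every occurrence is swapped for 'X'.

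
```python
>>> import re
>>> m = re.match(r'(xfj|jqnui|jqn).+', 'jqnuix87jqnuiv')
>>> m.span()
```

(0, 14)

`re.match` only tries the pattern at the start of the string.
The match spans [0:14] → 'jqnuix87jqnuiv'.
Captured: group 1 = 'jqnui'.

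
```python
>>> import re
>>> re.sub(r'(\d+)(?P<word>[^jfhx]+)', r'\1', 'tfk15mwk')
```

This matches one or more of a digit (captured); then one or more of any character except [jfhx] (captured as 'word').
Matches: at [3:8] → '15mwk'.
The replacement refers to a captured group, so each match is rewritten using its own captured text.

'tfk15'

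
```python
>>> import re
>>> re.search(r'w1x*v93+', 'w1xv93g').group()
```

'w1xv93'

Pattern: the literal 'w1', then zero or more of a literal 'x'; then the literal 'v9', then one or more of a literal '3'.
`re.search` tries every starting position until one works.
The match spans [0:6] → 'w1xv93'.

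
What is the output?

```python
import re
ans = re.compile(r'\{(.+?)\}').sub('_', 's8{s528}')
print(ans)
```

s8_

Matches: at [2:8] → '{s528}'.
Every occurrence is swapped for '_'.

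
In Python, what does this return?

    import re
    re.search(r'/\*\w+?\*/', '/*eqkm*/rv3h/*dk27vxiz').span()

(0, 8)

The match spans [0:8] → '/*eqkm*/'.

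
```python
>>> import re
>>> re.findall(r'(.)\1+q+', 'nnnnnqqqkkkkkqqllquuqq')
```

['n', 'k', 'l', 'u']

`\1` has to match the exact text group 1 already captured.
Scanning left to right: at [0:8] match 'nnnnnqqq', group 1 = 'n'; at [8:15] match 'kkkkkqq', group 1 = 'k'; at [15:18] match 'llq', group 1 = 'l'; at [18:22] match 'uuqq', group 1 = 'u'.
With a single group, `findall` returns only what that group captured — 4 items.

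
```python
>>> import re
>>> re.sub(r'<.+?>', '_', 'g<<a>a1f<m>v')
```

Matches: at [1:5] → '<<a>'; at [8:11] → '<m>'.
Every occurrence is swapped for '_'.

'g_a1f_v'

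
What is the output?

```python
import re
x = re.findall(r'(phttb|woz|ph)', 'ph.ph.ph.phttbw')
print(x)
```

['ph', 'ph', 'ph', 'phttb']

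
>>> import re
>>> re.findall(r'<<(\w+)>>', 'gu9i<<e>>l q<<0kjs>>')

`findall` collects group 1 from each match (2 total).

['e', '0kjs']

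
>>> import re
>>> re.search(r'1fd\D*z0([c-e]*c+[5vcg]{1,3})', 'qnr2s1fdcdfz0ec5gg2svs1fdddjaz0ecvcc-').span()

Pattern: the literal '1fd', then zero or more of a non-digit, then the literal 'z0'; then zero or more of a character in [c-e], then one or more of the literal 'c', then 1 to 3 of one of [5vcg] (captured).
`search` walks the string left to right and returns the first match it finds.
The match spans [5:18] → '1fdcdfz0ec5gg'.
Captured: group 1 = 'ec5gg'.

(5, 18)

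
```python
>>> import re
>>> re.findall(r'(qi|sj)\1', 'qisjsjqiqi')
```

A backreference is literal: `\1` must see the identical characters the first group matched.
Scanning left to right: at [2:6] match 'sjsj', group 1 = 'sj'; at [6:10] match 'qiqi', group 1 = 'qi'.
Because there's exactly one group, `findall` drops the full match and keeps group 1 from each hit.

['sj', 'qi']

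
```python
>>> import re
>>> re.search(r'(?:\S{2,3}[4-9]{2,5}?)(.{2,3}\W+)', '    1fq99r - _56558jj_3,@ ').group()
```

The pattern matches 2 to 3 of a non-whitespace character, then 2 to 5 of a character in [4-9] (lazy) (non-capturing group); then 2 to 3 of any character, then one or more of a non-word character (captured).
`search` walks the string left to right and returns the first match it finds.
The match spans [4:13] → '1fq99r - '.
Captured: group 1 = 'r - '.

'1fq99r - '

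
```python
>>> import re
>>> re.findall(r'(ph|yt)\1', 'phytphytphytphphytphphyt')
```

['ph', 'ph']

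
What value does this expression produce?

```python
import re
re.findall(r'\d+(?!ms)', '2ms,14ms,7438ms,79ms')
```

['1', '743', '7']

A negative assertion filters positions out without eating any characters.
`findall` yields the raw match text (3 of them) because the pattern has no groups.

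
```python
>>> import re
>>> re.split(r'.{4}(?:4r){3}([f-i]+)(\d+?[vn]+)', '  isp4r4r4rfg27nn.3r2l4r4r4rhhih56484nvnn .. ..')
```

[' ', 'fg', '27nn', '.', 'hhih', '56484nvnn', ' .. ..']

The pattern matches exactly 4 of any character, then the literal '4r' repeated 3 times; then one or more of a character in [f-i] (captured); then one or more of a digit (lazy), then one or more of one of [vn] (captured).
Matches to split on: at [1:17] → ' isp4r4r4rfg27nn'; at [18:41] → '3r2l4r4r4rhhih56484nvnn'.
`re.split` interleaves the captured-group text with the surrounding fragments.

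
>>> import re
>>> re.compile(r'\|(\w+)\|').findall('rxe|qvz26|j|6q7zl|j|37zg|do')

['qvz26', '6q7zl', '37zg']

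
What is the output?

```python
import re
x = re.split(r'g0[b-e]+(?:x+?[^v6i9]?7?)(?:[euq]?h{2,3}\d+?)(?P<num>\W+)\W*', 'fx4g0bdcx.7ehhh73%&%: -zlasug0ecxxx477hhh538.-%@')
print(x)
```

['fx4', '%&%: -', 'zlasug0ecxxx477hhh538.-%@']

Pattern: the literal 'g0', then one or more of a character in [b-e]; then one or more of the literal 'x' (lazy), then optionally any character except [v6i9], then optionally the literal '7' (non-capturing group); then optionally one of [euq], then 2 to 3 of a literal 'h', then one or more of a digit (lazy) (non-capturing group); then one or more of a non-word character (captured as 'num'); then zero or more of a non-word character.
Matches to split on: at [3:23] → 'g0bdcx.7ehhh73%&%: -'.
With a capturing group present, the delimiter's captured portion is kept in the result list.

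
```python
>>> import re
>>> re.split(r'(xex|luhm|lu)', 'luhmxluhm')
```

Alternation tries branches left to right and keeps the first one that lets the overall match succeed at that position.
Matches to split on: at [0:4] → 'luhm'; at [5:9] → 'luhm'.
The group in the pattern means `split` returns the separators' captures alongside the pieces.

['', 'luhm', 'x', 'luhm', '']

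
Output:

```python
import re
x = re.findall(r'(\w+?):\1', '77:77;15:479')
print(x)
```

After group 1 captures some text, `\1` only succeeds where that same text appears again.
Walking the string: at [0:5] match '77:77', group 1 = '77'.
One capturing group, so `findall` returns just the captured substring from the one match — 1 in all.

['77']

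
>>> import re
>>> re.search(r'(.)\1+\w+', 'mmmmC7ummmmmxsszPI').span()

(0, 18)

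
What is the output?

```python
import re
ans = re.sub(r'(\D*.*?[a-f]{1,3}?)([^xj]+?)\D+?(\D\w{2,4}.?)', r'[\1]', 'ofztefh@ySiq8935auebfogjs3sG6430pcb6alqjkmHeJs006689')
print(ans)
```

[ofztefh@ySiq8935a][3sG6430pc]eJs006689

Pattern: zero or more of a non-digit, then zero or more of any character (lazy), then 1 to 3 of a character in [a-f] (lazy) (captured); then one or more of any character except [xj] (lazy) (captured); then one or more of a non-digit (lazy); then a non-digit, then 2 to 4 of a word character, then optionally any character (captured).
The `?` after the quantifier makes it lazy — it takes as little as possible before letting the rest of the pattern try.
Matches: at [0:25] → 'ofztefh@ySiq8935auebfogjs'; at [25:43] → '3sG6430pcb6alqjkmH'.
The replacement refers to a captured group, so each match is rewritten using its own captured text.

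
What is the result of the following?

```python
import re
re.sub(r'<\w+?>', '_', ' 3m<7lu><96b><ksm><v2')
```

' 3m___<v2'

Matches: at [3:8] → '<7lu>'; at [8:13] → '<96b>'; at [13:18] → '<ksm>'.
`sub` substitutes '_' at each match site.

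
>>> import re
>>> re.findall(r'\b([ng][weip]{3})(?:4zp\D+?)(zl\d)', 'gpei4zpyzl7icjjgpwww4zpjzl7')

With 2 capturing groups, `findall` returns a 2-tuple per match.

[('gpei', 'zl7')]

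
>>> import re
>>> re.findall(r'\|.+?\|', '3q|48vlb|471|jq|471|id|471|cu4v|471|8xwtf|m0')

['|48vlb|', '|jq|', '|id|', '|cu4v|', '|8xwtf|']

With the lazy modifier that quantifier settles for the fewest repetitions that let the rest of the pattern succeed (the atoms after it are unaffected and can still be greedy).
Since nothing is captured, `findall` lists the 5 matched substrings directly.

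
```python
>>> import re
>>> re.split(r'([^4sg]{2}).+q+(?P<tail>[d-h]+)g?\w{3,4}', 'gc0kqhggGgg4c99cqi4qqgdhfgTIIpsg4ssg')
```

The pattern matches exactly 2 of any character except [4sg] (captured); then one or more of any character, then one or more of the literal 'q'; then one or more of a character in [d-h] (captured as 'tail'); then optionally the literal 'g', then 3 to 4 of a word character.
Matches to split on: at [1:30] → 'c0kqhggGgg4c99cqi4qqgdhfgTIIp'.
The group in the pattern means `split` returns the separators' captures alongside the pieces.

['g', 'c0', 'gdhfg', 'sg4ssg']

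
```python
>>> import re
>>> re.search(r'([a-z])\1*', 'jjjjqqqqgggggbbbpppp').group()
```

A backreference is literal: `\1` must see the identical characters the first group matched.
The match spans [0:4] → 'jjjj'.

'jjjj'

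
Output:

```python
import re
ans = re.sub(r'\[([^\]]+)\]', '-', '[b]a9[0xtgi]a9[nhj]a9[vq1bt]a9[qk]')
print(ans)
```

-a9-a9-a9-a9-

Matches: at [0:3] → '[b]'; at [5:12] → '[0xtgi]'; at [14:19] → '[nhj]'; at [21:28] → '[vq1bt]'; at [30:34] → '[qk]'.
Every occurrence is swapped for '-'.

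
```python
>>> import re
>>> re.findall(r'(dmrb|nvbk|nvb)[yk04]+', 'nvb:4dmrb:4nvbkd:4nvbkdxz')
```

One capturing group, so `findall` returns just the captured substring from each match — 2 in all.

['nvb', 'nvb']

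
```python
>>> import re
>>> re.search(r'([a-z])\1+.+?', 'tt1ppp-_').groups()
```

('t',)

The match spans [0:3] → 'tt1'.
Captured: group 1 = 't'.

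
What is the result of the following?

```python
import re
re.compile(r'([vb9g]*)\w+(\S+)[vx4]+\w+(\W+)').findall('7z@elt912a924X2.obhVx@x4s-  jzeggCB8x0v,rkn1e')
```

This matches zero or more of one of [vb9g] (captured); then one or more of a word character; then one or more of a non-whitespace character (captured); then one or more of one of [vx4], then one or more of a word character; then one or more of a non-word character (captured).
3 groups means each result is a tuple of 3 captured strings — 2 here.

[('', '@elt912a924X2.obhVx@x', '-  '), ('', '8', ',')]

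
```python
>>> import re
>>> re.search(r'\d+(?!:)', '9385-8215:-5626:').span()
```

(0, 4)

The negative lookahead/lookbehind blocks any match where the forbidden context is present.
`re.search` tries every starting position until one works.
The match spans [0:4] → '9385'.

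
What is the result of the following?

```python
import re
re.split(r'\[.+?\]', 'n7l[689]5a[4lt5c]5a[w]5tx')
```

A non-greedy quantifier consumes as few characters as it can — just enough that the remainder of the pattern still matches from where it stops; whatever follows it matches normally.
Matches to split on: at [3:8] → '[689]'; at [10:17] → '[4lt5c]'; at [19:22] → '[w]'.
`split` removes every match and returns the 4 fragments in between.

['n7l', '5a', '5a', '5tx']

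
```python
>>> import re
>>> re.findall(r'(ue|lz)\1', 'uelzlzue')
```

['lz']

`\1` is not a pattern — it's the concrete string captured by group 1, re-applied verbatim.
With a single group, `findall` returns only what that group captured — 1 item.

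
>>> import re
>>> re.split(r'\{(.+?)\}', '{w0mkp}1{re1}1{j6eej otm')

['', 'w0mkp', '1', 're1', '1{j6eej otm']

A non-greedy quantifier consumes as few characters as it can — just enough that the remainder of the pattern still matches from where it stops; whatever follows it matches normally.
`re.split` interleaves the captured-group text with the surrounding fragments.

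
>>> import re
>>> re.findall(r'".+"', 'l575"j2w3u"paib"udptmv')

['"j2w3u"paib"']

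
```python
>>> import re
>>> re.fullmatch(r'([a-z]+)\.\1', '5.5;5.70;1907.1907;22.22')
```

`re.fullmatch` is like wrapping the pattern in `^…$` (in single-line mode).
Here the string isn't matched end-to-end, so the call returns None.

None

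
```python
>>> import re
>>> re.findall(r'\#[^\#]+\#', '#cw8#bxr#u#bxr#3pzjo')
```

['#cw8#', '#u#']

Walking the string: at [0:5] → '#cw8#'; at [8:11] → '#u#'.
`findall` yields the raw match text (2 of them) because the pattern has no groups.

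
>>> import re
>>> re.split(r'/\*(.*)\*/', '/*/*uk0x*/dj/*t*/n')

With a capturing group present, the delimiter's captured portion is kept in the result list.

['', '/*uk0x*/dj/*t', 'n']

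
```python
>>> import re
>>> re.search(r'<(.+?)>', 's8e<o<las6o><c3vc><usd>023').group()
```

'<o<las6o>'

`search` walks the string left to right and returns the first match it finds.
The match spans [3:12] → '<o<las6o>'.
Captured: group 1 = 'o<las6o'.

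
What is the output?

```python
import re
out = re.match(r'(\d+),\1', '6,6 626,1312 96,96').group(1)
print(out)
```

6

The match spans [0:3] → '6,6'.
Captured: group 1 = '6'.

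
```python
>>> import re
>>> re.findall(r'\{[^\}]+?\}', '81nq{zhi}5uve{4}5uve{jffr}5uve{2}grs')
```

Since nothing is captured, `findall` lists the 4 matched substrings directly.

['{zhi}', '{4}', '{jffr}', '{2}']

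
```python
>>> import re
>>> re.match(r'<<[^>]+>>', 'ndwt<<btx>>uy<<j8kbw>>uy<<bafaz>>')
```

`re.match` only tries the pattern at the start of the string.
Here the string doesn't start with a match, so the call returns None.

None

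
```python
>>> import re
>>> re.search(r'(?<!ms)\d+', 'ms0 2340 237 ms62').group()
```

The negative lookahead/lookbehind blocks any match where the forbidden context is present.
`search` walks the string left to right and returns the first match it finds.
The match spans [4:8] → '2340'.

'2340'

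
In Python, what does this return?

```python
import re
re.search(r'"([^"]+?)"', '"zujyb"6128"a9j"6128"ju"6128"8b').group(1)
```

`re.search` scans for the first position where the pattern succeeds.
The match spans [0:7] → '"zujyb"'.
Captured: group 1 = 'zujyb'.

'zujyb'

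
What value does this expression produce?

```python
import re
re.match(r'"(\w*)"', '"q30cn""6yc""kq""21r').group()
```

'"q30cn"'

`match` is anchored at position 0; if the pattern doesn't fit there, it returns None.
The match spans [0:7] → '"q30cn"'.
Captured: group 1 = 'q30cn'.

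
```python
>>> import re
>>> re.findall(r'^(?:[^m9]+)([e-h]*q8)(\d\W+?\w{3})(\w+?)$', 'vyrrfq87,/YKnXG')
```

[('q8', '7,/YKn', 'XG')]

The pattern matches anchored at the start of the string; then one or more of any character except [m9] (non-capturing group); then zero or more of a character in [e-h], then the literal 'q8' (captured); then a digit, then one or more of a non-word character (lazy), then exactly 3 of a word character (captured); then one or more of a word character (lazy) (captured); then anchored at the end.
Multiple groups make `findall` return tuples — one 3-tuple for the one match.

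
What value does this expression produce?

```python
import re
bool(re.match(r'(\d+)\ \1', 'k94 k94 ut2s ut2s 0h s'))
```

False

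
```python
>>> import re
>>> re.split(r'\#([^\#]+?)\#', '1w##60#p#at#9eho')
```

['1w#', '60', 'p', 'at', '9eho']

Because the pattern has a capturing group, `split` also inserts each captured text between the pieces.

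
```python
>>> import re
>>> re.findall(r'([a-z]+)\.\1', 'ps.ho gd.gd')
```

['gd']

A backreference is literal: `\1` must see the identical characters the first group matched.
One capturing group, so `findall` returns just the captured substring from the one match — 1 in all.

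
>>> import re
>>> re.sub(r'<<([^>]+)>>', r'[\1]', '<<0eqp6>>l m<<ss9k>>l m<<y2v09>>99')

Matches: at [0:9] → '<<0eqp6>>'; at [12:20] → '<<ss9k>>'; at [23:32] → '<<y2v09>>'.
The replacement refers to a captured group, so each match is rewritten using its own captured text.

'[0eqp6]l m[ss9k]l m[y2v09]99'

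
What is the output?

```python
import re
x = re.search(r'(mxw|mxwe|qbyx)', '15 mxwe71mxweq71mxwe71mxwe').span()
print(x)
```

Alternation isn't longest-match — the leftmost alternative that fits at this position is chosen.
Unlike `match`, `search` isn't anchored — it looks for the pattern anywhere in the string.
The match spans [3:6] → 'mxw'.
Captured: group 1 = 'mxw'.

(3, 6)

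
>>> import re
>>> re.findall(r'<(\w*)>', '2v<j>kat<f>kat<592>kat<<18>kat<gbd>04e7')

`findall` collects group 1 from each match (5 total).

['j', 'f', '592', '18', 'gbd']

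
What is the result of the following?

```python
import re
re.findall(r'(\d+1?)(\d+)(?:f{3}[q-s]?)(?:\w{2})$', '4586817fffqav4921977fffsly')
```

[('492197', '7')]

Pattern: one or more of a digit, then optionally the literal '1' (captured); then one or more of a digit (captured); then exactly 3 of the literal 'f', then optionally a character in [q-s] (non-capturing group); then exactly 2 of a word character (non-capturing group); then anchored at the end.
Scanning left to right: at [13:26] match '4921977fffsly', groups = ('492197', '7').
Multiple groups make `findall` return tuples — one 2-tuple for the one match.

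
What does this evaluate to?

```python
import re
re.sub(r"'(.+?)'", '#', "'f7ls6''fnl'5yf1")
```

'##5yf1'

Lazy quantifiers expand one character at a time until the remainder of the pattern can match.
Matches: at [0:7] → "'f7ls6'"; at [7:12] → "'fnl'".
Each match is replaced by '#'.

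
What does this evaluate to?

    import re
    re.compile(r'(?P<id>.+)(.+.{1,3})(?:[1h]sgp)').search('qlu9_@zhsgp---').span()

The match spans [0:11] → 'qlu9_@zhsgp'.

(0, 11)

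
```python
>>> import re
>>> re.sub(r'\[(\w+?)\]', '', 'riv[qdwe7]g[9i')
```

Each match is replaced by ''.

'rivg[9i'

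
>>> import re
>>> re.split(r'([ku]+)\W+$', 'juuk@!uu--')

This matches one or more of one of [ku] (captured); then one or more of a non-word character; then anchored at the end.
Matches to split on: at [6:10] → 'uu--'.
Because the pattern has a capturing group, `split` also inserts each captured text between the pieces.

['juuk@!', 'uu', '']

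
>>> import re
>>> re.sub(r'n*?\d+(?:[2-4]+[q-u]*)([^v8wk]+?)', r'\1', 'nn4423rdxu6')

'dxu6'

The pattern matches zero or more of the literal 'n' (lazy), then one or more of a digit; then one or more of a character in [2-4], then zero or more of a character in [q-u] (non-capturing group); then one or more of any character except [v8wk] (lazy) (captured).
Matches: at [0:8] → 'nn4423rd'.
Each match is replaced using the text its own group 1 captured.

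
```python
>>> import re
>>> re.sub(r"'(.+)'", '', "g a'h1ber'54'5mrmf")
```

'g a5mrmf'

Every occurrence is swapped for ''.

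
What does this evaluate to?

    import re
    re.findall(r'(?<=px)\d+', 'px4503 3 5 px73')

The positive lookaround only admits positions where the adjacent text matches; those characters stay outside the span.
Since nothing is captured, `findall` lists the 2 matched substrings directly.

['4503', '73']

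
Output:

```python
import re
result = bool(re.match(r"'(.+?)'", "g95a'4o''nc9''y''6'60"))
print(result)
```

False

`re.match` only tries the pattern at the start of the string.
Here the pattern fails at index 0, so the call returns None, and `bool(None)` is False.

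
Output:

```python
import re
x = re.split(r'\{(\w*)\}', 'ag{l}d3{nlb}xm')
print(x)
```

['ag', 'l', 'd3', 'nlb', 'xm']

`re.split` interleaves the captured-group text with the surrounding fragments.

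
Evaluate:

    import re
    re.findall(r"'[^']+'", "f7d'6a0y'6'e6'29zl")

["'6a0y'", "'e6'"]

`findall` yields the raw match text (2 of them) because the pattern has no groups.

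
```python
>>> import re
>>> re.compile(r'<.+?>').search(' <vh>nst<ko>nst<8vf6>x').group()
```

The match spans [1:5] → '<vh>'.

'<vh>'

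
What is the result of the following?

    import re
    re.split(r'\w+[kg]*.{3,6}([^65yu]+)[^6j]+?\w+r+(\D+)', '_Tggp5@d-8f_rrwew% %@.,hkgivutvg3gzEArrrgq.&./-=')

['', 'rrwew% %@.,hkgiv', 'gq.&./-=', '']

Because the pattern has a capturing group, `split` also inserts each captured text between the pieces.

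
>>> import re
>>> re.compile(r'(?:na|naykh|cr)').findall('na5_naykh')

Branches in `(...|...)` are attempted left-to-right; the first branch that allows the whole pattern to succeed is taken.
Scanning left to right: at [0:2] → 'na'; at [4:6] → 'na'.
No capturing groups, so `findall` returns the 2 full match strings.

['na', 'na']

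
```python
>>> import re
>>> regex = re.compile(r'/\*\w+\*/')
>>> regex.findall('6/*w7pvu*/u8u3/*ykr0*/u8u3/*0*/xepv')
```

Scanning left to right: at [1:10] → '/*w7pvu*/'; at [14:22] → '/*ykr0*/'; at [26:31] → '/*0*/'.
`findall` yields the raw match text (3 of them) because the pattern has no groups.

['/*w7pvu*/', '/*ykr0*/', '/*0*/']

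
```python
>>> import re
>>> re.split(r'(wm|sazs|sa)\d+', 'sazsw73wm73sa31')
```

With a capturing group present, the delimiter's captured portion is kept in the result list.

['sazsw73', 'wm', '', 'sa', '']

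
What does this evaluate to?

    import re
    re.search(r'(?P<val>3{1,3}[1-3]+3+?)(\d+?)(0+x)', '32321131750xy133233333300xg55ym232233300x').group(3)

The match spans [0:12] → '32321131750x'.
Captured: group 1 = '3232113', group 2 = '175', group 3 = '0x'.

'0x'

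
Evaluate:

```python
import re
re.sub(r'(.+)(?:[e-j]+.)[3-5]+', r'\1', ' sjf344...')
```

' sj...'

Pattern: one or more of any character (captured); then one or more of a character in [e-j], then any character (non-capturing group); then one or more of a character in [3-5].
Each match is replaced using the text its own group 1 captured.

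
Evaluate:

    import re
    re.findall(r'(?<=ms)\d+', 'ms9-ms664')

['9', '664']

Because the assertion is zero-width, the text it checks is not consumed and won't appear in the result.
Walking the string: at [2:3] → '9'; at [6:9] → '664'.
`findall` yields the raw match text (2 of them) because the pattern has no groups.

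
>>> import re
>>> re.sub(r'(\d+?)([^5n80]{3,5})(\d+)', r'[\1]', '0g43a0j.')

'[0]j.'

The pattern matches one or more of a digit (lazy) (captured); then 3 to 5 of any character except [5n80] (captured); then one or more of a digit (captured).
Matches: at [0:6] → '0g43a0'.
Each match is replaced using the text its own group 1 captured.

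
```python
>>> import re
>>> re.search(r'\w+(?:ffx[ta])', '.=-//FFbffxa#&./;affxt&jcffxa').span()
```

This matches one or more of a word character; then the literal 'ffx', then one of [ta] (non-capturing group).
Unlike `match`, `search` isn't anchored — it looks for the pattern anywhere in the string.
The match spans [5:12] → 'FFbffxa'.

(5, 12)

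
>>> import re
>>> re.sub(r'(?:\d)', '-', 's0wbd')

`sub` substitutes '-' at each match site.

's-wbd'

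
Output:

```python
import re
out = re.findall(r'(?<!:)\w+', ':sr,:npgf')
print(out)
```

['r', 'pgf']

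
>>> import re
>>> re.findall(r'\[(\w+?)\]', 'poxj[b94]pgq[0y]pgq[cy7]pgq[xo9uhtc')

Scanning left to right: at [4:9] match '[b94]', group 1 = 'b94'; at [12:16] match '[0y]', group 1 = '0y'; at [19:24] match '[cy7]', group 1 = 'cy7'.
With a single group, `findall` returns only what that group captured — 3 items.

['b94', '0y', 'cy7']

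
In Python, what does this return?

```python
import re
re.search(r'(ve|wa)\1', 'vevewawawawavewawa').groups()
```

The match spans [0:4] → 'veve'.
Captured: group 1 = 've'.

('ve',)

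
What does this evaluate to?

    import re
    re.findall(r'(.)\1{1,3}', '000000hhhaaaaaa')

A backreference is literal: `\1` must see the identical characters the first group matched.
Matches: at [0:4] match '0000', group 1 = '0'; at [4:6] match '00', group 1 = '0'; at [6:9] match 'hhh', group 1 = 'h'; at [9:13] match 'aaaa', group 1 = 'a'; at [13:15] match 'aa', group 1 = 'a'.
One capturing group, so `findall` returns just the captured substring from each match — 5 in all.

['0', '0', 'h', 'a', 'a']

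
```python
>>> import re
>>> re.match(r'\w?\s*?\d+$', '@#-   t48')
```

None

The pattern matches optionally a word character, then zero or more of whitespace (lazy); then one or more of a digit; then anchored at the end.
`re.match` only tries the pattern at the start of the string.
Here the string doesn't start with a match, so the call returns None.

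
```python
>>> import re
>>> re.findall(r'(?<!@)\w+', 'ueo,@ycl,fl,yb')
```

A negative assertion filters positions out without eating any characters.
Walking the string: at [0:3] → 'ueo'; at [6:8] → 'cl'; at [9:11] → 'fl'; at [12:14] → 'yb'.
`findall` yields the raw match text (4 of them) because the pattern has no groups.

['ueo', 'cl', 'fl', 'yb']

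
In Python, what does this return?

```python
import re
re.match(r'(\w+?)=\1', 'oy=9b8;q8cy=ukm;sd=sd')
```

`re.match` only tries the pattern at the start of the string.
Here the string doesn't start with a match, so the call returns None.

None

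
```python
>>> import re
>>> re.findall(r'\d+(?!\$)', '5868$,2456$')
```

['586', '245']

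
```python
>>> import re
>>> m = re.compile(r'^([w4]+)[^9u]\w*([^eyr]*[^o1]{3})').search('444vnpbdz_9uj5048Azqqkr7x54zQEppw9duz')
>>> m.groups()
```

('444', 'duz')

Pattern: anchored at the start of the string; then one or more of one of [w4] (captured); then any character except [9u], then zero or more of a word character; then zero or more of any character except [eyr], then exactly 3 of any character except [o1] (captured).
`re.search` scans for the first position where the pattern succeeds.
The match spans [0:37] → '444vnpbdz_9uj5048Azqqkr7x54zQEppw9duz'.
Captured: group 1 = '444', group 2 = 'duz'.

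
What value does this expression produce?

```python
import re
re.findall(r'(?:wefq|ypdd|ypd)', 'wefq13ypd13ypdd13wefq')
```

The regex engine tests alternatives in the order written; an earlier branch that matches wins even if a later one would match more.
Since nothing is captured, `findall` lists the 4 matched substrings directly.

['wefq', 'ypd', 'ypdd', 'wefq']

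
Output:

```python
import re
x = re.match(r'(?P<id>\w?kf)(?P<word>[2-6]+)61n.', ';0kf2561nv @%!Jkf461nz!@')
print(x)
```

None

This matches optionally a word character, then the literal 'kf' (captured as 'id'); then one or more of a character in [2-6] (captured as 'word'); then the literal '61n', then any character.
`re.match` won't scan ahead — the pattern has to work from the very first character.
Here the string doesn't start with a match, so the call returns None.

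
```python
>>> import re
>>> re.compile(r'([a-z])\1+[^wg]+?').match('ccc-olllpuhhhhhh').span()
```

(0, 4)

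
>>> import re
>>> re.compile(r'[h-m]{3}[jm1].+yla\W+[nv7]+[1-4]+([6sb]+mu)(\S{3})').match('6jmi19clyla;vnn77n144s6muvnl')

`match` is anchored at position 0; if the pattern doesn't fit there, it returns None.
Here position 0 doesn't satisfy it, so the call returns None.

None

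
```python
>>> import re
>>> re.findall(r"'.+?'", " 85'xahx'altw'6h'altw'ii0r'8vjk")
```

["'xahx'", "'6h'", "'ii0r'"]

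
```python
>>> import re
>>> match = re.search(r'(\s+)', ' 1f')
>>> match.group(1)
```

This matches one or more of whitespace (captured).
`re.search` tries every starting position until one works.
The match spans [0:1] → ' '.
Captured: group 1 = ' '.

' '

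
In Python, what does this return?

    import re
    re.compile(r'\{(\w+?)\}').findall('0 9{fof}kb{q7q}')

['fof', 'q7q']

Walking the string: at [3:8] match '{fof}', group 1 = 'fof'; at [10:15] match '{q7q}', group 1 = 'q7q'.
With a single group, `findall` returns only what that group captured — 2 items.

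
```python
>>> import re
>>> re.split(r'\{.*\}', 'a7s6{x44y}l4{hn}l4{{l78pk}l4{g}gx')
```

['a7s6', 'gx']

Each match becomes a cut point; 2 segments remain.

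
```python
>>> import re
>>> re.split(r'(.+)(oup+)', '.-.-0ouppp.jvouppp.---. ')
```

['', '.-.-0ouppp.jv', 'ouppp', '.---. ']

This matches one or more of any character (captured); then the literal 'ou', then one or more of a literal 'p' (captured).
Matches to split on: at [0:18] → '.-.-0ouppp.jvouppp'.
With a capturing group present, the delimiter's captured portion is kept in the result list.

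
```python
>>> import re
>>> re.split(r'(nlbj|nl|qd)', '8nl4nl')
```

Matches to split on: at [1:3] → 'nl'; at [4:6] → 'nl'.
`re.split` interleaves the captured-group text with the surrounding fragments.

['8', 'nl', '4', 'nl', '']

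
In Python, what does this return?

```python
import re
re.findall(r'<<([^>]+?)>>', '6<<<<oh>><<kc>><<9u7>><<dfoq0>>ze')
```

`findall` collects group 1 from each match (4 total).

['<<oh', 'kc', '9u7', 'dfoq0']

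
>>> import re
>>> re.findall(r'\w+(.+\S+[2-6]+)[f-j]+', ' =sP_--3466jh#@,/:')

The pattern matches one or more of a word character; then one or more of any character, then one or more of a non-whitespace character, then one or more of a character in [2-6] (captured); then one or more of a character in [f-j].
Walking the string: at [2:13] match 'sP_--3466jh', group 1 = '--3466'.
With a single group, `findall` returns only what that group captured — 1 item.

['--3466']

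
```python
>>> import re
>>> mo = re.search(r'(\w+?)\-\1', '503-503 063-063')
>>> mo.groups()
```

`\1` is not a pattern — it's the concrete string captured by group 1, re-applied verbatim.
`re.search` scans for the first position where the pattern succeeds.
The match spans [0:7] → '503-503'.
Captured: group 1 = '503'.

('503',)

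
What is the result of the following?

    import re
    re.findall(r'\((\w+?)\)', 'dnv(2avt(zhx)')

['zhx']

Matches: at [8:13] match '(zhx)', group 1 = 'zhx'.
With a single group, `findall` returns only what that group captured — 1 item.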